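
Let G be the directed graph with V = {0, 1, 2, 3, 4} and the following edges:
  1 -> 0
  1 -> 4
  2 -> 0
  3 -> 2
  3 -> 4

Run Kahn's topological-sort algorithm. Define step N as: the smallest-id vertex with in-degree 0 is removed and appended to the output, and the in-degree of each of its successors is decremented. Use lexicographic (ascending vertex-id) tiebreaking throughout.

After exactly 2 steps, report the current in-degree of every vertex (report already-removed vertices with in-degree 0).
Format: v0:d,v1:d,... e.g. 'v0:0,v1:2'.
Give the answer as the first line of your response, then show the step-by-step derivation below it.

v0:1,v1:0,v2:0,v3:0,v4:0

step 1: output 1; order=[1]; indeg=(1,0,1,0,1)
step 2: output 3; order=[1,3]; indeg=(1,0,0,0,0)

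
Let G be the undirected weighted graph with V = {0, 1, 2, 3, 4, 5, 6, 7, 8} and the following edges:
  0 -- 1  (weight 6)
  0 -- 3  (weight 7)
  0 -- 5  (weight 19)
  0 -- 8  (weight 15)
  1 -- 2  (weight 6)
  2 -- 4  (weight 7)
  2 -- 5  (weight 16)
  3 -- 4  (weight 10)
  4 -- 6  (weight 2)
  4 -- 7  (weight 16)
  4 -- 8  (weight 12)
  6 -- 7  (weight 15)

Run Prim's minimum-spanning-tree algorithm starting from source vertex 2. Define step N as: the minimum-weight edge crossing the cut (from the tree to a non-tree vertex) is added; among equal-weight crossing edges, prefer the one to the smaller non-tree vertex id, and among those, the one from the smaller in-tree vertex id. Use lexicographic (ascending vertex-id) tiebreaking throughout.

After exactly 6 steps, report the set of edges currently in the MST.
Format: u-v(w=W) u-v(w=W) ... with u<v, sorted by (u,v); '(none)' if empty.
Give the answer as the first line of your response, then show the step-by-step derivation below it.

0-1(w=6) 0-3(w=7) 1-2(w=6) 2-4(w=7) 4-6(w=2) 4-8(w=12)

step 1: add edge 1-2 (w=6); MST = {1-2(w=6)}
step 2: add edge 0-1 (w=6); MST = {0-1(w=6) 1-2(w=6)}
step 3: add edge 0-3 (w=7); MST = {0-1(w=6) 0-3(w=7) 1-2(w=6)}
step 4: add edge 2-4 (w=7); MST = {0-1(w=6) 0-3(w=7) 1-2(w=6) 2-4(w=7)}
step 5: add edge 4-6 (w=2); MST = {0-1(w=6) 0-3(w=7) 1-2(w=6) 2-4(w=7) 4-6(w=2)}
step 6: add edge 4-8 (w=12); MST = {0-1(w=6) 0-3(w=7) 1-2(w=6) 2-4(w=7) 4-6(w=2) 4-8(w=12)}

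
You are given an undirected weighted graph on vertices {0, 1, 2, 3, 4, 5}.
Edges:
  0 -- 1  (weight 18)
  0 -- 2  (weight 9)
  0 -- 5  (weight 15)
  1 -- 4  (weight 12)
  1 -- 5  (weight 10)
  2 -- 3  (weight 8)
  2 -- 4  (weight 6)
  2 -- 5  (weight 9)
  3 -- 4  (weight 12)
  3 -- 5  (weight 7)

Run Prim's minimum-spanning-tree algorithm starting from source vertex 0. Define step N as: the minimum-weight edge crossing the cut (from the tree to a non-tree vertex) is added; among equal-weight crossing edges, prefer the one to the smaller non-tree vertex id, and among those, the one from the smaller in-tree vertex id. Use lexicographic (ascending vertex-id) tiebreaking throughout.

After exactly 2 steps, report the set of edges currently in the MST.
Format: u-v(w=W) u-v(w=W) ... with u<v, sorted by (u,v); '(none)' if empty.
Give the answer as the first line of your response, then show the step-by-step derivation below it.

0-2(w=9) 2-4(w=6)

step 1: add edge 0-2 (w=9); MST = {0-2(w=9)}
step 2: add edge 2-4 (w=6); MST = {0-2(w=9) 2-4(w=6)}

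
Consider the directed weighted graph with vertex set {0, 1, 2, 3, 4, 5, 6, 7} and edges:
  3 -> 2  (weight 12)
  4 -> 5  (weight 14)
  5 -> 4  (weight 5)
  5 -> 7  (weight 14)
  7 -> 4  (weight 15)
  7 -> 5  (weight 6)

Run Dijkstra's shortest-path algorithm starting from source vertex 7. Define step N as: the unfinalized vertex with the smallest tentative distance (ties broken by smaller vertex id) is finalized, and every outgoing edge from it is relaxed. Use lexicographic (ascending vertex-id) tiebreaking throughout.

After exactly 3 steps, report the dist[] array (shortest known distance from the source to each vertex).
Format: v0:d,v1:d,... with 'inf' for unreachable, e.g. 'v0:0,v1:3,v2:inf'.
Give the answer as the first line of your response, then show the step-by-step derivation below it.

v0:inf,v1:inf,v2:inf,v3:inf,v4:11,v5:6,v6:inf,v7:0

step 1: dist = v0:inf,v1:inf,v2:inf,v3:inf,v4:15,v5:6,v6:inf,v7:0
step 2: dist = v0:inf,v1:inf,v2:inf,v3:inf,v4:11,v5:6,v6:inf,v7:0
step 3: dist = v0:inf,v1:inf,v2:inf,v3:inf,v4:11,v5:6,v6:inf,v7:0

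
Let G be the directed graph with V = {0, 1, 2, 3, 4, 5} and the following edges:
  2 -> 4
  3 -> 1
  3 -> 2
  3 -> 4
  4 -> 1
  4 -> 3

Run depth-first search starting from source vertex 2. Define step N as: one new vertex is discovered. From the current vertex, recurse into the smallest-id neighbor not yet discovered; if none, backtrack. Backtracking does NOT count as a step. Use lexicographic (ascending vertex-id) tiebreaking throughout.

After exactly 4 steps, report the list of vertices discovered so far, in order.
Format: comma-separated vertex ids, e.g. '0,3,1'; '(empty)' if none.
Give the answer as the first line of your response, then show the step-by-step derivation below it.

2,4,1,3

step 1: discover 2; path=2; order=2
step 2: discover 4; path=2>4; order=2,4
step 3: discover 1; path=2>4>1; order=2,4,1
step 4: discover 3; path=2>4>3; order=2,4,1,3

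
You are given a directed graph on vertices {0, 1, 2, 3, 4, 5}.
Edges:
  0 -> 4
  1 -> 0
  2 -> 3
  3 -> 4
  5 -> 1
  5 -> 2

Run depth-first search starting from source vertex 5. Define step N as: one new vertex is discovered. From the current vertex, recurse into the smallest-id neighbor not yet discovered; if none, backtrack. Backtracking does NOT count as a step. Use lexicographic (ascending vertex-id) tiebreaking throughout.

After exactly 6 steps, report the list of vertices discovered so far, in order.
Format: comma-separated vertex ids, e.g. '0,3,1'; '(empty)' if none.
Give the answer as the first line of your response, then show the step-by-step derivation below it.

5,1,0,4,2,3

step 1: discover 5; path=5; order=5
step 2: discover 1; path=5>1; order=5,1
step 3: discover 0; path=5>1>0; order=5,1,0
step 4: discover 4; path=5>1>0>4; order=5,1,0,4
step 5: discover 2; path=5>2; order=5,1,0,4,2
step 6: discover 3; path=5>2>3; order=5,1,0,4,2,3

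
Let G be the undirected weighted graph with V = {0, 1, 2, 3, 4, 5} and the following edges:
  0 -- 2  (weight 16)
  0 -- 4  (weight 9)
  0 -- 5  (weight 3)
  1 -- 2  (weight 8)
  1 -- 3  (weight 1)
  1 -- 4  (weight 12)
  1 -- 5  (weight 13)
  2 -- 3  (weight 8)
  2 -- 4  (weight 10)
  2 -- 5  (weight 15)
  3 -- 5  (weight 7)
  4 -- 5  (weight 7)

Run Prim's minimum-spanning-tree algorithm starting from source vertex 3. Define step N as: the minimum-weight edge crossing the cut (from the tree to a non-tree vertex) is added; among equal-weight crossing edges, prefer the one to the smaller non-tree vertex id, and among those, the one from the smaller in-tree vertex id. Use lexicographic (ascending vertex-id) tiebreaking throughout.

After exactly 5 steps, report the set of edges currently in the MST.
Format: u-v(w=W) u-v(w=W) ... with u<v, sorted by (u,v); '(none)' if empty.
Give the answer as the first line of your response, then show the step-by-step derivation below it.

0-5(w=3) 1-2(w=8) 1-3(w=1) 3-5(w=7) 4-5(w=7)

step 1: add edge 1-3 (w=1); MST = {1-3(w=1)}
step 2: add edge 3-5 (w=7); MST = {1-3(w=1) 3-5(w=7)}
step 3: add edge 0-5 (w=3); MST = {0-5(w=3) 1-3(w=1) 3-5(w=7)}
step 4: add edge 4-5 (w=7); MST = {0-5(w=3) 1-3(w=1) 3-5(w=7) 4-5(w=7)}
step 5: add edge 1-2 (w=8); MST = {0-5(w=3) 1-2(w=8) 1-3(w=1) 3-5(w=7) 4-5(w=7)}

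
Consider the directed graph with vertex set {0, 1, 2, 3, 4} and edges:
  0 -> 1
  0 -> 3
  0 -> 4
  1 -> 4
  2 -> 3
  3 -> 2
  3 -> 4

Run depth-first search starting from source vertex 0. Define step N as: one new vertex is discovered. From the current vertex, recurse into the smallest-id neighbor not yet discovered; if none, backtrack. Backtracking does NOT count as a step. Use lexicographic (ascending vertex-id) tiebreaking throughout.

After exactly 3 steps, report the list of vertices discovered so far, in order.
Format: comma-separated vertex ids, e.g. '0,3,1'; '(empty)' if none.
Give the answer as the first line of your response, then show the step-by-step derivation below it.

0,1,4

step 1: discover 0; path=0; order=0
step 2: discover 1; path=0>1; order=0,1
step 3: discover 4; path=0>1>4; order=0,1,4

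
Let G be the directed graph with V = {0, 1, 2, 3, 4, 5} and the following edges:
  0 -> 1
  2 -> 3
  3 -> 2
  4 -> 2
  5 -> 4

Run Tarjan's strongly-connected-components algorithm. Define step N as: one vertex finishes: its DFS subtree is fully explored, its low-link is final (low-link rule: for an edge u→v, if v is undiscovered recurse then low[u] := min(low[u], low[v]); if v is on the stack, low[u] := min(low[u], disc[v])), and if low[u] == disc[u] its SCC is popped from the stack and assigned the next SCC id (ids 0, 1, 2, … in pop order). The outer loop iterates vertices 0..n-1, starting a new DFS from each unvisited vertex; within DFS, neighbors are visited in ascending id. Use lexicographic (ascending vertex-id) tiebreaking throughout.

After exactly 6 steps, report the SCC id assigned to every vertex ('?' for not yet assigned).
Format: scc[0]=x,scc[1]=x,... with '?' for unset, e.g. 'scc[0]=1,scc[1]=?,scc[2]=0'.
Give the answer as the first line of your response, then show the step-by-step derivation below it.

scc[0]=1,scc[1]=0,scc[2]=2,scc[3]=2,scc[4]=3,scc[5]=4

step 1: low=(low[0]=0,low[1]=1,low[2]=?,low[3]=?,low[4]=?,low[5]=?); scc=(scc[0]=?,scc[1]=0,scc[2]=?,scc[3]=?,scc[4]=?,scc[5]=?)
step 2: low=(low[0]=0,low[1]=1,low[2]=?,low[3]=?,low[4]=?,low[5]=?); scc=(scc[0]=1,scc[1]=0,scc[2]=?,scc[3]=?,scc[4]=?,scc[5]=?)
step 3: low=(low[0]=0,low[1]=1,low[2]=2,low[3]=2,low[4]=?,low[5]=?); scc=(scc[0]=1,scc[1]=0,scc[2]=?,scc[3]=?,scc[4]=?,scc[5]=?)
step 4: low=(low[0]=0,low[1]=1,low[2]=2,low[3]=2,low[4]=?,low[5]=?); scc=(scc[0]=1,scc[1]=0,scc[2]=2,scc[3]=2,scc[4]=?,scc[5]=?)
step 5: low=(low[0]=0,low[1]=1,low[2]=2,low[3]=2,low[4]=4,low[5]=?); scc=(scc[0]=1,scc[1]=0,scc[2]=2,scc[3]=2,scc[4]=3,scc[5]=?)
step 6: low=(low[0]=0,low[1]=1,low[2]=2,low[3]=2,low[4]=4,low[5]=5); scc=(scc[0]=1,scc[1]=0,scc[2]=2,scc[3]=2,scc[4]=3,scc[5]=4)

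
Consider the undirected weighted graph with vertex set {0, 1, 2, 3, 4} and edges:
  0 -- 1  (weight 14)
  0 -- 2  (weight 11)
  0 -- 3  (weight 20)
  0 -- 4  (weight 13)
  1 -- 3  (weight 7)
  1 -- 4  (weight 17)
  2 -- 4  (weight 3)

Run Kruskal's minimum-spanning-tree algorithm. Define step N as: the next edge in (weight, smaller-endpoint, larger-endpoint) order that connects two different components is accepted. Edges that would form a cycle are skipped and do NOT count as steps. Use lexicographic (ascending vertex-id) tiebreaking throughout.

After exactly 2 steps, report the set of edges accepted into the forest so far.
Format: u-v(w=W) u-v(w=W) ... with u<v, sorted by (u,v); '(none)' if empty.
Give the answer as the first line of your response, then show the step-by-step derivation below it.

1-3(w=7) 2-4(w=3)

step 1: add edge 2-4 (w=3); MST = {2-4(w=3)}
step 2: add edge 1-3 (w=7); MST = {1-3(w=7) 2-4(w=3)}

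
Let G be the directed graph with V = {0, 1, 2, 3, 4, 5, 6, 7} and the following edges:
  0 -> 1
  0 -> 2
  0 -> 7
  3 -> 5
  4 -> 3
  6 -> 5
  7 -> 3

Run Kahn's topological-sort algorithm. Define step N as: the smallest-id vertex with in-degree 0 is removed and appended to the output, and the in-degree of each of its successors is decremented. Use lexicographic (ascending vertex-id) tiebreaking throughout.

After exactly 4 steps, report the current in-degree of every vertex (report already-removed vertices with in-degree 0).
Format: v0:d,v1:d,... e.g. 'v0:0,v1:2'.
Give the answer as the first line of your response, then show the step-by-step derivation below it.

v0:0,v1:0,v2:0,v3:1,v4:0,v5:2,v6:0,v7:0

step 1: output 0; order=[0]; indeg=(0,0,0,2,0,2,0,0)
step 2: output 1; order=[0,1]; indeg=(0,0,0,2,0,2,0,0)
step 3: output 2; order=[0,1,2]; indeg=(0,0,0,2,0,2,0,0)
step 4: output 4; order=[0,1,2,4]; indeg=(0,0,0,1,0,2,0,0)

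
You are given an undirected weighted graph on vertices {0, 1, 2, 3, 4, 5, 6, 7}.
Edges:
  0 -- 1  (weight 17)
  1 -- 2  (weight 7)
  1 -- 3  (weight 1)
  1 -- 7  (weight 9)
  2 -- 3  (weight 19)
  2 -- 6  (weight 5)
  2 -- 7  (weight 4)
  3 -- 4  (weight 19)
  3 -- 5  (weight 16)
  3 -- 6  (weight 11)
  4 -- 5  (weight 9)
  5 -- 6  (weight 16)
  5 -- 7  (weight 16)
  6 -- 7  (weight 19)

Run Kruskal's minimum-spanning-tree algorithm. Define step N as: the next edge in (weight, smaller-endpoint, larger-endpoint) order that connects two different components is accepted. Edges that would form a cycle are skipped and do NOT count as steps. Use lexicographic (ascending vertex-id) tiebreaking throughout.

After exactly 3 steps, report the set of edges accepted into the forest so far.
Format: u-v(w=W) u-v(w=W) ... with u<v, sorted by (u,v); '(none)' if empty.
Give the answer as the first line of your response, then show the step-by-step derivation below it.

1-3(w=1) 2-6(w=5) 2-7(w=4)

step 1: add edge 1-3 (w=1); MST = {1-3(w=1)}
step 2: add edge 2-7 (w=4); MST = {1-3(w=1) 2-7(w=4)}
step 3: add edge 2-6 (w=5); MST = {1-3(w=1) 2-6(w=5) 2-7(w=4)}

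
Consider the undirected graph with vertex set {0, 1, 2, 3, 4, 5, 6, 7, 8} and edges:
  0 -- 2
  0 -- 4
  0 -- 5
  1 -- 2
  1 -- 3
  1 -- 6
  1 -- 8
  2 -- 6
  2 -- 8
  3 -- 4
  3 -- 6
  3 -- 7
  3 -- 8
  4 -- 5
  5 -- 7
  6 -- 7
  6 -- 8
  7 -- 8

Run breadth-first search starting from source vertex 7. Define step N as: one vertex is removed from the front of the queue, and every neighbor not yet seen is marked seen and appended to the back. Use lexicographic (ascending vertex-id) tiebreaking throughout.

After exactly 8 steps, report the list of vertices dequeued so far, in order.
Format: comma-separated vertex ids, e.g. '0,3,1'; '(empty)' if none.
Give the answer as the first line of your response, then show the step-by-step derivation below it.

7,3,5,6,8,1,4,0

step 1: dequeue 7; queue=[3,5,6,8]; order=7
step 2: dequeue 3; queue=[5,6,8,1,4]; order=7,3
step 3: dequeue 5; queue=[6,8,1,4,0]; order=7,3,5
step 4: dequeue 6; queue=[8,1,4,0,2]; order=7,3,5,6
step 5: dequeue 8; queue=[1,4,0,2]; order=7,3,5,6,8
step 6: dequeue 1; queue=[4,0,2]; order=7,3,5,6,8,1
step 7: dequeue 4; queue=[0,2]; order=7,3,5,6,8,1,4
step 8: dequeue 0; queue=[2]; order=7,3,5,6,8,1,4,0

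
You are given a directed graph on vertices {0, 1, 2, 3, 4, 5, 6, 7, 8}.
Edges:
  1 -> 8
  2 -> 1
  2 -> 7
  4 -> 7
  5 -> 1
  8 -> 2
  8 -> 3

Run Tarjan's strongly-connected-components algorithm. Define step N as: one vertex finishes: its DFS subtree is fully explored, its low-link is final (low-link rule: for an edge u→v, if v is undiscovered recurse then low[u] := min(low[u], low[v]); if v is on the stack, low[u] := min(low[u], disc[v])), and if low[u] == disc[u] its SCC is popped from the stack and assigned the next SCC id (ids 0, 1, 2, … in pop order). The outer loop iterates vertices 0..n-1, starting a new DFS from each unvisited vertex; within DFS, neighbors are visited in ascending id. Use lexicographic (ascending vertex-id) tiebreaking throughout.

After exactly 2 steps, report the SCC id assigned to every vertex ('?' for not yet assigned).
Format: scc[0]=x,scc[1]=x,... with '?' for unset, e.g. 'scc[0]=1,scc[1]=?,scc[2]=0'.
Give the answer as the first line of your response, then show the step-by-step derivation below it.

scc[0]=0,scc[1]=?,scc[2]=?,scc[3]=?,scc[4]=?,scc[5]=?,scc[6]=?,scc[7]=1,scc[8]=?

step 1: low=(low[0]=0,low[1]=?,low[2]=?,low[3]=?,low[4]=?,low[5]=?,low[6]=?,low[7]=?,low[8]=?); scc=(scc[0]=0,scc[1]=?,scc[2]=?,scc[3]=?,scc[4]=?,scc[5]=?,scc[6]=?,scc[7]=?,scc[8]=?)
step 2: low=(low[0]=0,low[1]=1,low[2]=1,low[3]=?,low[4]=?,low[5]=?,low[6]=?,low[7]=4,low[8]=2); scc=(scc[0]=0,scc[1]=?,scc[2]=?,scc[3]=?,scc[4]=?,scc[5]=?,scc[6]=?,scc[7]=1,scc[8]=?)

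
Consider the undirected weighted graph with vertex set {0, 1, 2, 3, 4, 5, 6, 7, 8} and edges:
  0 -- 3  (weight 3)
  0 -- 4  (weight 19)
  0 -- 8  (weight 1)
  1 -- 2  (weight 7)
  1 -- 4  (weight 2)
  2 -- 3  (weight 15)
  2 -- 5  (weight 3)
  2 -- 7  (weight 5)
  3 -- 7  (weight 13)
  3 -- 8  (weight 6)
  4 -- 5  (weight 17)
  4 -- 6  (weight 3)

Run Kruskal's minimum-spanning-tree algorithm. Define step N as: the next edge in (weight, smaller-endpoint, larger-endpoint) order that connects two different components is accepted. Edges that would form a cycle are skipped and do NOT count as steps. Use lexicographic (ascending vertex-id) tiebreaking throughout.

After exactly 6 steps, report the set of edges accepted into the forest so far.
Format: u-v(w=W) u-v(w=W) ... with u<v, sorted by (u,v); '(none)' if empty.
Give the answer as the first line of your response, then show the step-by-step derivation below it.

0-3(w=3) 0-8(w=1) 1-4(w=2) 2-5(w=3) 2-7(w=5) 4-6(w=3)

step 1: add edge 0-8 (w=1); MST = {0-8(w=1)}
step 2: add edge 1-4 (w=2); MST = {0-8(w=1) 1-4(w=2)}
step 3: add edge 0-3 (w=3); MST = {0-3(w=3) 0-8(w=1) 1-4(w=2)}
step 4: add edge 2-5 (w=3); MST = {0-3(w=3) 0-8(w=1) 1-4(w=2) 2-5(w=3)}
step 5: add edge 4-6 (w=3); MST = {0-3(w=3) 0-8(w=1) 1-4(w=2) 2-5(w=3) 4-6(w=3)}
step 6: add edge 2-7 (w=5); MST = {0-3(w=3) 0-8(w=1) 1-4(w=2) 2-5(w=3) 2-7(w=5) 4-6(w=3)}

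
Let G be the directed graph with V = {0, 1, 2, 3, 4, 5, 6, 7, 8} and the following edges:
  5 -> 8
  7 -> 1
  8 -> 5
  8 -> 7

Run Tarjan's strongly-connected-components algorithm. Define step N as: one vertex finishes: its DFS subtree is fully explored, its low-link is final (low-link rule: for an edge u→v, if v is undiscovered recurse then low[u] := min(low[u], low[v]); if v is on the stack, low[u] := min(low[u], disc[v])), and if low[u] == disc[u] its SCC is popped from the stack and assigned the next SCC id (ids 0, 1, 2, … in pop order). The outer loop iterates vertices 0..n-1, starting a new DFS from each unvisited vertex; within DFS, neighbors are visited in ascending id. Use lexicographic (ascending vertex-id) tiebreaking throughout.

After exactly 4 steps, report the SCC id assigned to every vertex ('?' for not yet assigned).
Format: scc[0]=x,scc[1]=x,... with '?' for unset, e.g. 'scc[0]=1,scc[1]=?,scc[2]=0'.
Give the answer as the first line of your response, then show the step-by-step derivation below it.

scc[0]=0,scc[1]=1,scc[2]=2,scc[3]=3,scc[4]=?,scc[5]=?,scc[6]=?,scc[7]=?,scc[8]=?

step 1: low=(low[0]=0,low[1]=?,low[2]=?,low[3]=?,low[4]=?,low[5]=?,low[6]=?,low[7]=?,low[8]=?); scc=(scc[0]=0,scc[1]=?,scc[2]=?,scc[3]=?,scc[4]=?,scc[5]=?,scc[6]=?,scc[7]=?,scc[8]=?)
step 2: low=(low[0]=0,low[1]=1,low[2]=?,low[3]=?,low[4]=?,low[5]=?,low[6]=?,low[7]=?,low[8]=?); scc=(scc[0]=0,scc[1]=1,scc[2]=?,scc[3]=?,scc[4]=?,scc[5]=?,scc[6]=?,scc[7]=?,scc[8]=?)
step 3: low=(low[0]=0,low[1]=1,low[2]=2,low[3]=?,low[4]=?,low[5]=?,low[6]=?,low[7]=?,low[8]=?); scc=(scc[0]=0,scc[1]=1,scc[2]=2,scc[3]=?,scc[4]=?,scc[5]=?,scc[6]=?,scc[7]=?,scc[8]=?)
step 4: low=(low[0]=0,low[1]=1,low[2]=2,low[3]=3,low[4]=?,low[5]=?,low[6]=?,low[7]=?,low[8]=?); scc=(scc[0]=0,scc[1]=1,scc[2]=2,scc[3]=3,scc[4]=?,scc[5]=?,scc[6]=?,scc[7]=?,scc[8]=?)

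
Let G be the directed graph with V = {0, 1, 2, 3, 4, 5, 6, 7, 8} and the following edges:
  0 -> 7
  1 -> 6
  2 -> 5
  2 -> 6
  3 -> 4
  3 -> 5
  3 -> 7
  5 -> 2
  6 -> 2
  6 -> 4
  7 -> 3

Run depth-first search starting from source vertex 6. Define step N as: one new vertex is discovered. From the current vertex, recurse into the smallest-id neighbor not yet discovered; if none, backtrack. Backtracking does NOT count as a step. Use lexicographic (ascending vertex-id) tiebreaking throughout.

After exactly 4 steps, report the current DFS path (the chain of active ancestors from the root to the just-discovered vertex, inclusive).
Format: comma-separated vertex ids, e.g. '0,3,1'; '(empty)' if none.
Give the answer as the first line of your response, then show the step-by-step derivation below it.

6,4

step 1: discover 6; path=6; order=6
step 2: discover 2; path=6>2; order=6,2
step 3: discover 5; path=6>2>5; order=6,2,5
step 4: discover 4; path=6>4; order=6,2,5,4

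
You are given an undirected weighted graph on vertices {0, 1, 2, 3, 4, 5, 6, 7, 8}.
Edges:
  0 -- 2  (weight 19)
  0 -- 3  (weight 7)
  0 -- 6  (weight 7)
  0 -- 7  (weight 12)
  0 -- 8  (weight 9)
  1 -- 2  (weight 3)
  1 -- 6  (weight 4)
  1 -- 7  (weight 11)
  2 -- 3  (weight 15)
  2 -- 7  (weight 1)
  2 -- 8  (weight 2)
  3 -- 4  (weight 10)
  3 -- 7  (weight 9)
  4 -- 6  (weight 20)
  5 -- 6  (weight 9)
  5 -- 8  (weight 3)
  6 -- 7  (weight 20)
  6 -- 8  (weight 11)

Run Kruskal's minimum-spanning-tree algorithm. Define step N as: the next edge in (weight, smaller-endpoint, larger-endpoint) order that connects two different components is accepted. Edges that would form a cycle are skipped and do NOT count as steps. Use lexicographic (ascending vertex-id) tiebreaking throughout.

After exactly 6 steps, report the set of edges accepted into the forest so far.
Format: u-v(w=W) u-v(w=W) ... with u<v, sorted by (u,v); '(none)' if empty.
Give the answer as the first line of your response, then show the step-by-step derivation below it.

0-3(w=7) 1-2(w=3) 1-6(w=4) 2-7(w=1) 2-8(w=2) 5-8(w=3)

step 1: add edge 2-7 (w=1); MST = {2-7(w=1)}
step 2: add edge 2-8 (w=2); MST = {2-7(w=1) 2-8(w=2)}
step 3: add edge 1-2 (w=3); MST = {1-2(w=3) 2-7(w=1) 2-8(w=2)}
step 4: add edge 5-8 (w=3); MST = {1-2(w=3) 2-7(w=1) 2-8(w=2) 5-8(w=3)}
step 5: add edge 1-6 (w=4); MST = {1-2(w=3) 1-6(w=4) 2-7(w=1) 2-8(w=2) 5-8(w=3)}
step 6: add edge 0-3 (w=7); MST = {0-3(w=7) 1-2(w=3) 1-6(w=4) 2-7(w=1) 2-8(w=2) 5-8(w=3)}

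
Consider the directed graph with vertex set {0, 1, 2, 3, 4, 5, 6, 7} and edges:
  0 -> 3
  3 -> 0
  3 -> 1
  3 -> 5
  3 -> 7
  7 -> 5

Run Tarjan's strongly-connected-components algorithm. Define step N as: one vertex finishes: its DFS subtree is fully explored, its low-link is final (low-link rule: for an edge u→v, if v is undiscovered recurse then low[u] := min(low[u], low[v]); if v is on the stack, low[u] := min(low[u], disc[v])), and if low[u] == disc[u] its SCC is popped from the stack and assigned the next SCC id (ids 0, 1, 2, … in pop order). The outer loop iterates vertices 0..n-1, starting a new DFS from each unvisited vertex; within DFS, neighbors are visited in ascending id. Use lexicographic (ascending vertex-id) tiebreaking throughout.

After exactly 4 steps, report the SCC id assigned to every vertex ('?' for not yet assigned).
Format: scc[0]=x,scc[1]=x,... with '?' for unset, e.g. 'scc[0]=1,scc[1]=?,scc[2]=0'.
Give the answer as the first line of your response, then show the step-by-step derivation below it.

scc[0]=?,scc[1]=0,scc[2]=?,scc[3]=?,scc[4]=?,scc[5]=1,scc[6]=?,scc[7]=2

step 1: low=(low[0]=0,low[1]=2,low[2]=?,low[3]=0,low[4]=?,low[5]=?,low[6]=?,low[7]=?); scc=(scc[0]=?,scc[1]=0,scc[2]=?,scc[3]=?,scc[4]=?,scc[5]=?,scc[6]=?,scc[7]=?)
step 2: low=(low[0]=0,low[1]=2,low[2]=?,low[3]=0,low[4]=?,low[5]=3,low[6]=?,low[7]=?); scc=(scc[0]=?,scc[1]=0,scc[2]=?,scc[3]=?,scc[4]=?,scc[5]=1,scc[6]=?,scc[7]=?)
step 3: low=(low[0]=0,low[1]=2,low[2]=?,low[3]=0,low[4]=?,low[5]=3,low[6]=?,low[7]=4); scc=(scc[0]=?,scc[1]=0,scc[2]=?,scc[3]=?,scc[4]=?,scc[5]=1,scc[6]=?,scc[7]=2)
step 4: low=(low[0]=0,low[1]=2,low[2]=?,low[3]=0,low[4]=?,low[5]=3,low[6]=?,low[7]=4); scc=(scc[0]=?,scc[1]=0,scc[2]=?,scc[3]=?,scc[4]=?,scc[5]=1,scc[6]=?,scc[7]=2)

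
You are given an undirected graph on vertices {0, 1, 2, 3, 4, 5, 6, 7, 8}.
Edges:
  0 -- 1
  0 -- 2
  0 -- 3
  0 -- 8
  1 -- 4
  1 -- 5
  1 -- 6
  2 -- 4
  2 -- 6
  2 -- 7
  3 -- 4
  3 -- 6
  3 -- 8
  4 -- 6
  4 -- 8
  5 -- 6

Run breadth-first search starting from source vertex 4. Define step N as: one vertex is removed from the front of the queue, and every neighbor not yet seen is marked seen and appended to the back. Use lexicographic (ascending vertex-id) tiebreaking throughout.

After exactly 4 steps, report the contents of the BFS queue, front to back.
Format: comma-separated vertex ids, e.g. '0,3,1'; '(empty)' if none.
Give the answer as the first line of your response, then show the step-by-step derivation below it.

6,8,0,5,7

step 1: dequeue 4; queue=[1,2,3,6,8]; order=4
step 2: dequeue 1; queue=[2,3,6,8,0,5]; order=4,1
step 3: dequeue 2; queue=[3,6,8,0,5,7]; order=4,1,2
step 4: dequeue 3; queue=[6,8,0,5,7]; order=4,1,2,3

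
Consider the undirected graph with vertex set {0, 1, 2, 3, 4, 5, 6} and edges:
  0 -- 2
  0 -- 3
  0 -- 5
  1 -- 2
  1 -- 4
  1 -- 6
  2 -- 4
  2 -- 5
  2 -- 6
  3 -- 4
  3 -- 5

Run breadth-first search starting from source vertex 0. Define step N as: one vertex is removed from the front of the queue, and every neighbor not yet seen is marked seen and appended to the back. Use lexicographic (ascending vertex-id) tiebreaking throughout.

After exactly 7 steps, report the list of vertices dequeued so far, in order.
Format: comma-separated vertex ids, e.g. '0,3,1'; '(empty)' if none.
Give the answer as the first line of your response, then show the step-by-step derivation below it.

0,2,3,5,1,4,6

step 1: dequeue 0; queue=[2,3,5]; order=0
step 2: dequeue 2; queue=[3,5,1,4,6]; order=0,2
step 3: dequeue 3; queue=[5,1,4,6]; order=0,2,3
step 4: dequeue 5; queue=[1,4,6]; order=0,2,3,5
step 5: dequeue 1; queue=[4,6]; order=0,2,3,5,1
step 6: dequeue 4; queue=[6]; order=0,2,3,5,1,4
step 7: dequeue 6; queue=[(empty)]; order=0,2,3,5,1,4,6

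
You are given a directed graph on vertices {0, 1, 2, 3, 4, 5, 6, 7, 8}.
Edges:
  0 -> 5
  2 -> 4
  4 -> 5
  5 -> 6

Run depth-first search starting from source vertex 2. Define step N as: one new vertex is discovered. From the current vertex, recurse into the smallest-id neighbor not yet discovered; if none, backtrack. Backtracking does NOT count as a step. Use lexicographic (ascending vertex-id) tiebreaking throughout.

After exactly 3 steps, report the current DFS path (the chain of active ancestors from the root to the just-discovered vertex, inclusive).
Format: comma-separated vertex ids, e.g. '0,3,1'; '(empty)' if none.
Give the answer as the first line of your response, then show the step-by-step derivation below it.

2,4,5

step 1: discover 2; path=2; order=2
step 2: discover 4; path=2>4; order=2,4
step 3: discover 5; path=2>4>5; order=2,4,5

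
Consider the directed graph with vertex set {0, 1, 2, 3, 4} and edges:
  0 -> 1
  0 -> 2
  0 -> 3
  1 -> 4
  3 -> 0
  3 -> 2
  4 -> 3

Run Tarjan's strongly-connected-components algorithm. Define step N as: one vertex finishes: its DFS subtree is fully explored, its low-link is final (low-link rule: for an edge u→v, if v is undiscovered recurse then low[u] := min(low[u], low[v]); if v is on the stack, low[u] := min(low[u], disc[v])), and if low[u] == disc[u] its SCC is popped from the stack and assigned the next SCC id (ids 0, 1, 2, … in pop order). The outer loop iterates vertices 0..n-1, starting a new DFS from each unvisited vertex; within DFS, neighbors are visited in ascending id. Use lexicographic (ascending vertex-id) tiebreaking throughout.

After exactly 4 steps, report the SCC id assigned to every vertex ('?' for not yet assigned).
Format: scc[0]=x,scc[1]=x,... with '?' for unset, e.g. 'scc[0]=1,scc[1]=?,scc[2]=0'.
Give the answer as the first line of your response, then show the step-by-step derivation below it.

scc[0]=?,scc[1]=?,scc[2]=0,scc[3]=?,scc[4]=?

step 1: low=(low[0]=0,low[1]=1,low[2]=4,low[3]=0,low[4]=2); scc=(scc[0]=?,scc[1]=?,scc[2]=0,scc[3]=?,scc[4]=?)
step 2: low=(low[0]=0,low[1]=1,low[2]=4,low[3]=0,low[4]=2); scc=(scc[0]=?,scc[1]=?,scc[2]=0,scc[3]=?,scc[4]=?)
step 3: low=(low[0]=0,low[1]=1,low[2]=4,low[3]=0,low[4]=0); scc=(scc[0]=?,scc[1]=?,scc[2]=0,scc[3]=?,scc[4]=?)
step 4: low=(low[0]=0,low[1]=0,low[2]=4,low[3]=0,low[4]=0); scc=(scc[0]=?,scc[1]=?,scc[2]=0,scc[3]=?,scc[4]=?)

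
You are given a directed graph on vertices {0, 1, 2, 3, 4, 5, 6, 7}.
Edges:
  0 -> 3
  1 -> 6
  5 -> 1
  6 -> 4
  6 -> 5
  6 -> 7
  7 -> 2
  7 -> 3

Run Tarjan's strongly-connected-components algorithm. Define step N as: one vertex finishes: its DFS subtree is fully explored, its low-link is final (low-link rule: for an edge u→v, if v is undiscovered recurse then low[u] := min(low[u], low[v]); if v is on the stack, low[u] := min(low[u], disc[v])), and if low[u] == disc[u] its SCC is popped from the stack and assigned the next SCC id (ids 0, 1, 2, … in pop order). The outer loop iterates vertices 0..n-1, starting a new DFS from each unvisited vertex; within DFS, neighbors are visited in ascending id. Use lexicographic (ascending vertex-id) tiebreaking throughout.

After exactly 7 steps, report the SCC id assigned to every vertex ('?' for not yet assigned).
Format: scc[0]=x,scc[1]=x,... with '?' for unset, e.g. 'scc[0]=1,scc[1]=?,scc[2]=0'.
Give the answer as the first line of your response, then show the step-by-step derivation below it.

scc[0]=1,scc[1]=?,scc[2]=3,scc[3]=0,scc[4]=2,scc[5]=?,scc[6]=?,scc[7]=4

step 1: low=(low[0]=0,low[1]=?,low[2]=?,low[3]=1,low[4]=?,low[5]=?,low[6]=?,low[7]=?); scc=(scc[0]=?,scc[1]=?,scc[2]=?,scc[3]=0,scc[4]=?,scc[5]=?,scc[6]=?,scc[7]=?)
step 2: low=(low[0]=0,low[1]=?,low[2]=?,low[3]=1,low[4]=?,low[5]=?,low[6]=?,low[7]=?); scc=(scc[0]=1,scc[1]=?,scc[2]=?,scc[3]=0,scc[4]=?,scc[5]=?,scc[6]=?,scc[7]=?)
step 3: low=(low[0]=0,low[1]=2,low[2]=?,low[3]=1,low[4]=4,low[5]=?,low[6]=3,low[7]=?); scc=(scc[0]=1,scc[1]=?,scc[2]=?,scc[3]=0,scc[4]=2,scc[5]=?,scc[6]=?,scc[7]=?)
step 4: low=(low[0]=0,low[1]=2,low[2]=?,low[3]=1,low[4]=4,low[5]=2,low[6]=3,low[7]=?); scc=(scc[0]=1,scc[1]=?,scc[2]=?,scc[3]=0,scc[4]=2,scc[5]=?,scc[6]=?,scc[7]=?)
step 5: low=(low[0]=0,low[1]=2,low[2]=7,low[3]=1,low[4]=4,low[5]=2,low[6]=2,low[7]=6); scc=(scc[0]=1,scc[1]=?,scc[2]=3,scc[3]=0,scc[4]=2,scc[5]=?,scc[6]=?,scc[7]=?)
step 6: low=(low[0]=0,low[1]=2,low[2]=7,low[3]=1,low[4]=4,low[5]=2,low[6]=2,low[7]=6); scc=(scc[0]=1,scc[1]=?,scc[2]=3,scc[3]=0,scc[4]=2,scc[5]=?,scc[6]=?,scc[7]=4)
step 7: low=(low[0]=0,low[1]=2,low[2]=7,low[3]=1,low[4]=4,low[5]=2,low[6]=2,low[7]=6); scc=(scc[0]=1,scc[1]=?,scc[2]=3,scc[3]=0,scc[4]=2,scc[5]=?,scc[6]=?,scc[7]=4)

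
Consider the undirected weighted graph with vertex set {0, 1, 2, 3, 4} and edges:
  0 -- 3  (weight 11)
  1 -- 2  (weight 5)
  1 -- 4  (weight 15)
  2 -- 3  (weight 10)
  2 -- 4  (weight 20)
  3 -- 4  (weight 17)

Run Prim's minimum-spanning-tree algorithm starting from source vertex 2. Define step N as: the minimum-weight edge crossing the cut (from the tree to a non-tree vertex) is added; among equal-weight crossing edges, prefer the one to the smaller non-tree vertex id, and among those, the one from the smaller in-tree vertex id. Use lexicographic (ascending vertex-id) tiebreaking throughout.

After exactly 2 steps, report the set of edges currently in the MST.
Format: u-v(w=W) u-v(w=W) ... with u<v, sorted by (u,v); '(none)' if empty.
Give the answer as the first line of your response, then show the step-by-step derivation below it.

1-2(w=5) 2-3(w=10)

step 1: add edge 1-2 (w=5); MST = {1-2(w=5)}
step 2: add edge 2-3 (w=10); MST = {1-2(w=5) 2-3(w=10)}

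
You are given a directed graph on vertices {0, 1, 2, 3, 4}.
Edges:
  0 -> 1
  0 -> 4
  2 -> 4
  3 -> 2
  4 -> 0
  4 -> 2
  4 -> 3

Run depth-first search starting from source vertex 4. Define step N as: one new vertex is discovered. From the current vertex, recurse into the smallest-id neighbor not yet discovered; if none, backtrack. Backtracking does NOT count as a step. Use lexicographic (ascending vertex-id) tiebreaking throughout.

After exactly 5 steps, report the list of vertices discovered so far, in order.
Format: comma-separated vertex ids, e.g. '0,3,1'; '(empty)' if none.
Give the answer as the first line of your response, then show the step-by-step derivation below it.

4,0,1,2,3

step 1: discover 4; path=4; order=4
step 2: discover 0; path=4>0; order=4,0
step 3: discover 1; path=4>0>1; order=4,0,1
step 4: discover 2; path=4>2; order=4,0,1,2
step 5: discover 3; path=4>3; order=4,0,1,2,3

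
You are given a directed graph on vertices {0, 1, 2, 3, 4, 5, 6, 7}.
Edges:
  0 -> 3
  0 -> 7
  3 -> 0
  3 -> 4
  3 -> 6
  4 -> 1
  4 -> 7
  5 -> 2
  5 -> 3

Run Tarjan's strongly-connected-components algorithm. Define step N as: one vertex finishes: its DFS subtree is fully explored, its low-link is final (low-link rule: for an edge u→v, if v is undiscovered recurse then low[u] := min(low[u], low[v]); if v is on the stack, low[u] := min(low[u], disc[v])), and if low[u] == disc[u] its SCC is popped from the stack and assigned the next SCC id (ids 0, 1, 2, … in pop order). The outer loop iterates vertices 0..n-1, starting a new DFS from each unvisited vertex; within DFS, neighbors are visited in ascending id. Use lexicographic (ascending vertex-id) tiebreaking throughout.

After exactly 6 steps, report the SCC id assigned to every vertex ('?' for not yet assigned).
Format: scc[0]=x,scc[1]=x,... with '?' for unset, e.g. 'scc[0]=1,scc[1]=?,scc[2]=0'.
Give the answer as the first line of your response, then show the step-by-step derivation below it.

scc[0]=4,scc[1]=0,scc[2]=?,scc[3]=4,scc[4]=2,scc[5]=?,scc[6]=3,scc[7]=1

step 1: low=(low[0]=0,low[1]=3,low[2]=?,low[3]=0,low[4]=2,low[5]=?,low[6]=?,low[7]=?); scc=(scc[0]=?,scc[1]=0,scc[2]=?,scc[3]=?,scc[4]=?,scc[5]=?,scc[6]=?,scc[7]=?)
step 2: low=(low[0]=0,low[1]=3,low[2]=?,low[3]=0,low[4]=2,low[5]=?,low[6]=?,low[7]=4); scc=(scc[0]=?,scc[1]=0,scc[2]=?,scc[3]=?,scc[4]=?,scc[5]=?,scc[6]=?,scc[7]=1)
step 3: low=(low[0]=0,low[1]=3,low[2]=?,low[3]=0,low[4]=2,low[5]=?,low[6]=?,low[7]=4); scc=(scc[0]=?,scc[1]=0,scc[2]=?,scc[3]=?,scc[4]=2,scc[5]=?,scc[6]=?,scc[7]=1)
step 4: low=(low[0]=0,low[1]=3,low[2]=?,low[3]=0,low[4]=2,low[5]=?,low[6]=5,low[7]=4); scc=(scc[0]=?,scc[1]=0,scc[2]=?,scc[3]=?,scc[4]=2,scc[5]=?,scc[6]=3,scc[7]=1)
step 5: low=(low[0]=0,low[1]=3,low[2]=?,low[3]=0,low[4]=2,low[5]=?,low[6]=5,low[7]=4); scc=(scc[0]=?,scc[1]=0,scc[2]=?,scc[3]=?,scc[4]=2,scc[5]=?,scc[6]=3,scc[7]=1)
step 6: low=(low[0]=0,low[1]=3,low[2]=?,low[3]=0,low[4]=2,low[5]=?,low[6]=5,low[7]=4); scc=(scc[0]=4,scc[1]=0,scc[2]=?,scc[3]=4,scc[4]=2,scc[5]=?,scc[6]=3,scc[7]=1)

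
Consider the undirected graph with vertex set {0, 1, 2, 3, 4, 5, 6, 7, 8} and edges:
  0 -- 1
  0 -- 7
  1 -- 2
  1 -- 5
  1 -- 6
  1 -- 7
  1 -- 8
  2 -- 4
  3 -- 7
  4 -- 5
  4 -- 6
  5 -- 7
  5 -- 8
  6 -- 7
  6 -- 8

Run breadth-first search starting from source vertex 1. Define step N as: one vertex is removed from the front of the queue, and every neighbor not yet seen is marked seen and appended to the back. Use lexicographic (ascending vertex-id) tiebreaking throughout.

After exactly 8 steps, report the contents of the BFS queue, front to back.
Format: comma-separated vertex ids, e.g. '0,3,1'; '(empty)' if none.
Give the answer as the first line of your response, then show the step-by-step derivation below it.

3

step 1: dequeue 1; queue=[0,2,5,6,7,8]; order=1
step 2: dequeue 0; queue=[2,5,6,7,8]; order=1,0
step 3: dequeue 2; queue=[5,6,7,8,4]; order=1,0,2
step 4: dequeue 5; queue=[6,7,8,4]; order=1,0,2,5
step 5: dequeue 6; queue=[7,8,4]; order=1,0,2,5,6
step 6: dequeue 7; queue=[8,4,3]; order=1,0,2,5,6,7
step 7: dequeue 8; queue=[4,3]; order=1,0,2,5,6,7,8
step 8: dequeue 4; queue=[3]; order=1,0,2,5,6,7,8,4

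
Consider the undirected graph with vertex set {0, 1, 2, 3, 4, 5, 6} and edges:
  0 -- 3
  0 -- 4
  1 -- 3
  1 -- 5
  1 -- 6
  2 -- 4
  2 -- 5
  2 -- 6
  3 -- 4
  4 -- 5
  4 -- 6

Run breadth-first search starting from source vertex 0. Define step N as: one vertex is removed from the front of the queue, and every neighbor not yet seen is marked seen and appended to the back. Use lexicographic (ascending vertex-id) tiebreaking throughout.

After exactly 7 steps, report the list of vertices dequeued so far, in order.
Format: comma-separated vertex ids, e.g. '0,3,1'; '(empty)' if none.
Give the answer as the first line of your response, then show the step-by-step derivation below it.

0,3,4,1,2,5,6

step 1: dequeue 0; queue=[3,4]; order=0
step 2: dequeue 3; queue=[4,1]; order=0,3
step 3: dequeue 4; queue=[1,2,5,6]; order=0,3,4
step 4: dequeue 1; queue=[2,5,6]; order=0,3,4,1
step 5: dequeue 2; queue=[5,6]; order=0,3,4,1,2
step 6: dequeue 5; queue=[6]; order=0,3,4,1,2,5
step 7: dequeue 6; queue=[(empty)]; order=0,3,4,1,2,5,6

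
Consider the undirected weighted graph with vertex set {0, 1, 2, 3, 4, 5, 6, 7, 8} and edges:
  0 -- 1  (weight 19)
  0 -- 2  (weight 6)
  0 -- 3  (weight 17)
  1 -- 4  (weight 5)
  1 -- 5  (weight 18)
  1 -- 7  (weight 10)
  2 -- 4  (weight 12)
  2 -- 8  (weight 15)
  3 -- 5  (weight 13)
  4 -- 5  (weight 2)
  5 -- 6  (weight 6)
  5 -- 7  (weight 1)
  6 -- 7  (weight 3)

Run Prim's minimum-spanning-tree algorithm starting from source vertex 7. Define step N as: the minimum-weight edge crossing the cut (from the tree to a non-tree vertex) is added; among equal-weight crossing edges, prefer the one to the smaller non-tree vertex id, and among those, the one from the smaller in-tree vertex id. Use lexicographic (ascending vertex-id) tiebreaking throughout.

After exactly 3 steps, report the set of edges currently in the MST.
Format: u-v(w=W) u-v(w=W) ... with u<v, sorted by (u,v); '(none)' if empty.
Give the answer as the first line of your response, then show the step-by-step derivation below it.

4-5(w=2) 5-7(w=1) 6-7(w=3)

step 1: add edge 5-7 (w=1); MST = {5-7(w=1)}
step 2: add edge 4-5 (w=2); MST = {4-5(w=2) 5-7(w=1)}
step 3: add edge 6-7 (w=3); MST = {4-5(w=2) 5-7(w=1) 6-7(w=3)}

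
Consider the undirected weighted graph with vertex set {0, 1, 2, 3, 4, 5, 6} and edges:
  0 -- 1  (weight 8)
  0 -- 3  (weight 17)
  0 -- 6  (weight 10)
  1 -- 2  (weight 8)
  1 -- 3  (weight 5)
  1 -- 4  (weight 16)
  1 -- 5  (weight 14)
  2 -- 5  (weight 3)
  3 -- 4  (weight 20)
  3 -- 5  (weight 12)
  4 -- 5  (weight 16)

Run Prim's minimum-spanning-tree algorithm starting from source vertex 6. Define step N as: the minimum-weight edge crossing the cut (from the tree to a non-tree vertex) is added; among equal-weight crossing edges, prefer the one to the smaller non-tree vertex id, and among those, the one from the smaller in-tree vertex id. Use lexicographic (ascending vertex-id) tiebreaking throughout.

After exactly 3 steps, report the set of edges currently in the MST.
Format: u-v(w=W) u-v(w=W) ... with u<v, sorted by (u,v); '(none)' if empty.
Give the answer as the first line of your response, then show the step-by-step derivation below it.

0-1(w=8) 0-6(w=10) 1-3(w=5)

step 1: add edge 0-6 (w=10); MST = {0-6(w=10)}
step 2: add edge 0-1 (w=8); MST = {0-1(w=8) 0-6(w=10)}
step 3: add edge 1-3 (w=5); MST = {0-1(w=8) 0-6(w=10) 1-3(w=5)}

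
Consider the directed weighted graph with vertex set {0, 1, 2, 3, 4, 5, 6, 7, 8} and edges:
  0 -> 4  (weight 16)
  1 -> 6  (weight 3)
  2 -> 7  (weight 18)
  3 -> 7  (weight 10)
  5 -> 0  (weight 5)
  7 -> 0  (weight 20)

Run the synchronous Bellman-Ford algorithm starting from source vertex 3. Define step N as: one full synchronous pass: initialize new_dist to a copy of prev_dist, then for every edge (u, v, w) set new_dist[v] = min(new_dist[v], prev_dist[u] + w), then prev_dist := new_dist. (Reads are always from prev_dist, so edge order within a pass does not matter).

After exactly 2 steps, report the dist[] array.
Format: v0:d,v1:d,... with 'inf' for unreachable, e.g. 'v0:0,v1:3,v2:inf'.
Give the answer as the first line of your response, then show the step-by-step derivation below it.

v0:30,v1:inf,v2:inf,v3:0,v4:inf,v5:inf,v6:inf,v7:10,v8:inf

step 1: dist = v0:inf,v1:inf,v2:inf,v3:0,v4:inf,v5:inf,v6:inf,v7:10,v8:inf
step 2: dist = v0:30,v1:inf,v2:inf,v3:0,v4:inf,v5:inf,v6:inf,v7:10,v8:inf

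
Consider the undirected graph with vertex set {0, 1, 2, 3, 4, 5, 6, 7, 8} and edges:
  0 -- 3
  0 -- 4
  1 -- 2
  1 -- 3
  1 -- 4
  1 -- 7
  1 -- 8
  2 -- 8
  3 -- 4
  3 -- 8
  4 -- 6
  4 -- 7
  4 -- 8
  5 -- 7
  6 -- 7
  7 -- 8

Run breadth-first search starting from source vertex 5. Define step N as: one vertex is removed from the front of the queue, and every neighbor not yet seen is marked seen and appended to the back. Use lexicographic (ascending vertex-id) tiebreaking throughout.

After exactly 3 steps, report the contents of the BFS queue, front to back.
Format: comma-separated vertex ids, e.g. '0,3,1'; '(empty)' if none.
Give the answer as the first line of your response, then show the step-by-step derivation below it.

4,6,8,2,3

step 1: dequeue 5; queue=[7]; order=5
step 2: dequeue 7; queue=[1,4,6,8]; order=5,7
step 3: dequeue 1; queue=[4,6,8,2,3]; order=5,7,1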